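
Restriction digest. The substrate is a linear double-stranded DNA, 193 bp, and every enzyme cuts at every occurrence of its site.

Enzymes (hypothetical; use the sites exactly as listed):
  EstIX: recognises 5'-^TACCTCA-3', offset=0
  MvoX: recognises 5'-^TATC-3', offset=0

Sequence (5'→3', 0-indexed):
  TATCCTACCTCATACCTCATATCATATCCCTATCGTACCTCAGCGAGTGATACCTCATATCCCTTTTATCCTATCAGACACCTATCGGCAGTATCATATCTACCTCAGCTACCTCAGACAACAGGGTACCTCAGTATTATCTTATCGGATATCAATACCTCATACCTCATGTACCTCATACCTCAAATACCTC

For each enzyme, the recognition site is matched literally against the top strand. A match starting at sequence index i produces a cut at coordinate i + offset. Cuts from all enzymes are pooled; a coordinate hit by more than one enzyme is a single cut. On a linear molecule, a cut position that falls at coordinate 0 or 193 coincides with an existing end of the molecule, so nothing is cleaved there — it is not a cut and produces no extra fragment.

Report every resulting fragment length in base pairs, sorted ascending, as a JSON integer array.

[4,5,5,5,5,5,5,6,6,7,7,7,7,7,7,9,9,9,9,11,11,15,15,17]

Scan for sites:
  EstIX (TACCTCA, off=0): starts [5, 12, 35, 50, 100, 109, 126, 155, 162, 171, 178] → cuts [5, 12, 35, 50, 100, 109, 126, 155, 162, 171, 178]
  MvoX (TATC, off=0): starts [0, 19, 24, 30, 57, 66, 71, 82, 91, 96, 137, 142, 149] → cuts [19, 24, 30, 57, 66, 71, 82, 91, 96, 137, 142, 149] (position 0 is a terminus of the linear molecule — no cut)

Pooled cuts: [5, 12, 19, 24, 30, 35, 50, 57, 66, 71, 82, 91, 96, 100, 109, 126, 137, 142, 149, 155, 162, 171, 178]

Fragments:
  [0,5): 5 bp
  [5,12): 7 bp
  [12,19): 7 bp
  [19,24): 5 bp
  [24,30): 6 bp
  [30,35): 5 bp
  [35,50): 15 bp
  [50,57): 7 bp
  [57,66): 9 bp
  [66,71): 5 bp
  [71,82): 11 bp
  [82,91): 9 bp
  [91,96): 5 bp
  [96,100): 4 bp
  [100,109): 9 bp
  [109,126): 17 bp
  [126,137): 11 bp
  [137,142): 5 bp
  [142,149): 7 bp
  [149,155): 6 bp
  [155,162): 7 bp
  [162,171): 9 bp
  [171,178): 7 bp
  [178,193): 15 bp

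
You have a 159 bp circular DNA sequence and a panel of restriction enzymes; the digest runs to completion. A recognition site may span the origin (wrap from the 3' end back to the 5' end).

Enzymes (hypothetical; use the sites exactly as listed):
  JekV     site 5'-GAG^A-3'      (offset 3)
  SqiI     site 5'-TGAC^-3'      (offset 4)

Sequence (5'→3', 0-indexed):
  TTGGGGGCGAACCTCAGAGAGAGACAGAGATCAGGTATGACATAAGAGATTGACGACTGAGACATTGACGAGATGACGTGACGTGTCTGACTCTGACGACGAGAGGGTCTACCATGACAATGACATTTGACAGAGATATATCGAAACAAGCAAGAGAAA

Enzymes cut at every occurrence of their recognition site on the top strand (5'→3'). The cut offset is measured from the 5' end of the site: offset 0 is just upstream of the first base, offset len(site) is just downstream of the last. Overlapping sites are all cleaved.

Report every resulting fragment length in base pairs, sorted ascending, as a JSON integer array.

[2,2,3,4,5,5,6,6,6,6,6,7,7,7,8,9,12,15,21,22]

Scan for sites:
  JekV GAGA/3: at [16, 18, 20, 26, 45, 58, 69, 100, 132, 153] ⇒ [19, 21, 23, 29, 48, 61, 72, 103, 135, 156]
  SqiI TGAC/4: at [37, 50, 65, 73, 78, 87, 93, 114, 120, 127] ⇒ [41, 54, 69, 77, 82, 91, 97, 118, 124, 131]

All cut coordinates (distinct, sorted): [19, 21, 23, 29, 41, 48, 54, 61, 69, 72, 77, 82, 91, 97, 103, 118, 124, 131, 135, 156]

Fragments:
  19→21: 2 bp
  21→23: 2 bp
  23→29: 6 bp
  29→41: 12 bp
  41→48: 7 bp
  48→54: 6 bp
  54→61: 7 bp
  61→69: 8 bp
  69→72: 3 bp
  72→77: 5 bp
  77→82: 5 bp
  82→91: 9 bp
  91→97: 6 bp
  97→103: 6 bp
  103→118: 15 bp
  118→124: 6 bp
  124→131: 7 bp
  131→135: 4 bp
  135→156: 21 bp
  156→19 (wrap): 159-156+19 = 22 bp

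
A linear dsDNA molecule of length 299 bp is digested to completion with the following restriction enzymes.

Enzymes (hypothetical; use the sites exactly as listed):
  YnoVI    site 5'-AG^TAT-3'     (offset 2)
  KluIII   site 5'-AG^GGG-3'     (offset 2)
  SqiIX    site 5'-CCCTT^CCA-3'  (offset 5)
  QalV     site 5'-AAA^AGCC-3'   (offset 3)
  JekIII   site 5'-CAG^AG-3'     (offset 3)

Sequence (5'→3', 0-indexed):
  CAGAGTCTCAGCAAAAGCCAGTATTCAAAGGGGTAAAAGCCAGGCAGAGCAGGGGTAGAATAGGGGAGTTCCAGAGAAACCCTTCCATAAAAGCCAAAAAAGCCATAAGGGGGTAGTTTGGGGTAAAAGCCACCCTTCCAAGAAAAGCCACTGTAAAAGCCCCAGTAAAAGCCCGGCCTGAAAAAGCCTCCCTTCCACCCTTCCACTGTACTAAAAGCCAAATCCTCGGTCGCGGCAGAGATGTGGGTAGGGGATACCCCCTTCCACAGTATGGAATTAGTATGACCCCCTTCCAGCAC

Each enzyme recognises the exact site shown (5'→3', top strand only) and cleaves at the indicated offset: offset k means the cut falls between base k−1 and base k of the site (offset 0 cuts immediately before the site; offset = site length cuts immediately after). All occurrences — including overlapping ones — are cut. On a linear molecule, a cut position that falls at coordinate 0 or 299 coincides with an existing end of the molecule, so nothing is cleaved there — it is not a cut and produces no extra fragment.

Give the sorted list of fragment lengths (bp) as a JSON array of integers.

Scan for sites:
  YnoVI AGTAT/2: at [19, 267, 278] ⇒ [21, 269, 280]
  KluIII AGGGG/2: at [28, 50, 61, 107, 248] ⇒ [30, 52, 63, 109, 250]
  SqiIX CCCTTCCA/5: at [79, 132, 189, 197, 258, 287] ⇒ [84, 137, 194, 202, 263, 292]
  QalV AAAAGCC/3: at [12, 34, 88, 97, 124, 142, 154, 166, 181, 212] ⇒ [15, 37, 91, 100, 127, 145, 157, 169, 184, 215]
  JekIII CAGAG/3: at [0, 44, 71, 235] ⇒ [3, 47, 74, 238]

All cut coordinates (distinct, sorted): [3, 15, 21, 30, 37, 47, 52, 63, 74, 84, 91, 100, 109, 127, 137, 145, 157, 169, 184, 194, 202, 215, 238, 250, 263, 269, 280, 292]

Fragments:
  [0,3): 3 bp
  [3,15): 12 bp
  [15,21): 6 bp
  [21,30): 9 bp
  [30,37): 7 bp
  [37,47): 10 bp
  [47,52): 5 bp
  [52,63): 11 bp
  [63,74): 11 bp
  [74,84): 10 bp
  [84,91): 7 bp
  [91,100): 9 bp
  [100,109): 9 bp
  [109,127): 18 bp
  [127,137): 10 bp
  [137,145): 8 bp
  [145,157): 12 bp
  [157,169): 12 bp
  [169,184): 15 bp
  [184,194): 10 bp
  [194,202): 8 bp
  [202,215): 13 bp
  [215,238): 23 bp
  [238,250): 12 bp
  [250,263): 13 bp
  [263,269): 6 bp
  [269,280): 11 bp
  [280,292): 12 bp
  [292,299): 7 bp

[3,5,6,6,7,7,7,8,8,9,9,9,10,10,10,10,11,11,11,12,12,12,12,12,13,13,15,18,23]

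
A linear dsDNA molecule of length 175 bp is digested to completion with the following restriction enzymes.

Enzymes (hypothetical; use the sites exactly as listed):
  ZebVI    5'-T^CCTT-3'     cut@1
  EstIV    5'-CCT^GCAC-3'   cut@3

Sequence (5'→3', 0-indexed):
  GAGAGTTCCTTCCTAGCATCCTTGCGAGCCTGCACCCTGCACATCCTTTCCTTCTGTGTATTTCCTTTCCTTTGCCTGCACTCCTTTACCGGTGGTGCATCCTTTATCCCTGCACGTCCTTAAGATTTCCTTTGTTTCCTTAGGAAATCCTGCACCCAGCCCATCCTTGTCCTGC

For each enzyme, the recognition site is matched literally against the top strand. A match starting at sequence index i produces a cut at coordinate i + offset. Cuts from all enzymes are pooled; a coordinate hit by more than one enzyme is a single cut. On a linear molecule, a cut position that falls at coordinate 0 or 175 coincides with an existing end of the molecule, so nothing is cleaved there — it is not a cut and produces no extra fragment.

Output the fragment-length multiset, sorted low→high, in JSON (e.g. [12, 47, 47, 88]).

Scan for sites:
  ZebVI TCCTT/1: at [6, 18, 43, 48, 62, 67, 81, 99, 116, 127, 136, 163] ⇒ [7, 19, 44, 49, 63, 68, 82, 100, 117, 128, 137, 164]
  EstIV CCTGCAC/3: at [28, 35, 74, 108, 148] ⇒ [31, 38, 77, 111, 151]

Pooled cuts: [7, 19, 31, 38, 44, 49, 63, 68, 77, 82, 100, 111, 117, 128, 137, 151, 164]

Fragments:
  [0,7): 7 bp
  [7,19): 12 bp
  [19,31): 12 bp
  [31,38): 7 bp
  [38,44): 6 bp
  [44,49): 5 bp
  [49,63): 14 bp
  [63,68): 5 bp
  [68,77): 9 bp
  [77,82): 5 bp
  [82,100): 18 bp
  [100,111): 11 bp
  [111,117): 6 bp
  [117,128): 11 bp
  [128,137): 9 bp
  [137,151): 14 bp
  [151,164): 13 bp
  [164,175): 11 bp

[5,5,5,6,6,7,7,9,9,11,11,11,12,12,13,14,14,18]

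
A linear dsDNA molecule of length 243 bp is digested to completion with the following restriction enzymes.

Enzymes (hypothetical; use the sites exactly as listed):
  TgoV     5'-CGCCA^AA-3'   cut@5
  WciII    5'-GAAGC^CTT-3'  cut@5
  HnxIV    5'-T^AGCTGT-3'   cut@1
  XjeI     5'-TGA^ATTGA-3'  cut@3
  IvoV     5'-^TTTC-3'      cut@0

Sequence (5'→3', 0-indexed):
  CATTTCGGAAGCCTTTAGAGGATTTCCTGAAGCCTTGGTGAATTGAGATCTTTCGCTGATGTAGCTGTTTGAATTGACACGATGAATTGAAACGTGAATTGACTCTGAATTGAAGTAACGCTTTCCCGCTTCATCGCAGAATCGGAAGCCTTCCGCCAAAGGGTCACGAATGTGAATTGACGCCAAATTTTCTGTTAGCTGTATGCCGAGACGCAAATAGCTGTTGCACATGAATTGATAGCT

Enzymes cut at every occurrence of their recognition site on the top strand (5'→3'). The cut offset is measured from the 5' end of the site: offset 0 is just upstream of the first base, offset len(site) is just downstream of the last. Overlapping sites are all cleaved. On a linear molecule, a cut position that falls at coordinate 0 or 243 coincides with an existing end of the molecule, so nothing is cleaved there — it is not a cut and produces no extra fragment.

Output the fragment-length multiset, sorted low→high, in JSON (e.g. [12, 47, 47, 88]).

[2,3,8,8,9,9,10,10,10,10,10,11,11,12,12,13,13,15,17,22,28]

Site scan:
  TgoV CGCCAAA/5: at [153, 180] ⇒ [158, 185]
  WciII GAAGCCTT/5: at [7, 28, 144] ⇒ [12, 33, 149]
  HnxIV TAGCTGT/1: at [61, 195, 217] ⇒ [62, 196, 218]
  XjeI TGAATTGA/3: at [38, 69, 82, 94, 105, 172, 230] ⇒ [41, 72, 85, 97, 108, 175, 233]
  IvoV TTTC/0: at [2, 22, 50, 121, 188] ⇒ [2, 22, 50, 121, 188]

All cut coordinates (distinct, sorted): [2, 12, 22, 33, 41, 50, 62, 72, 85, 97, 108, 121, 149, 158, 175, 185, 188, 196, 218, 233]

Fragment lengths:
  [0,2): 2 bp
  [2,12): 10 bp
  [12,22): 10 bp
  [22,33): 11 bp
  [33,41): 8 bp
  [41,50): 9 bp
  [50,62): 12 bp
  [62,72): 10 bp
  [72,85): 13 bp
  [85,97): 12 bp
  [97,108): 11 bp
  [108,121): 13 bp
  [121,149): 28 bp
  [149,158): 9 bp
  [158,175): 17 bp
  [175,185): 10 bp
  [185,188): 3 bp
  [188,196): 8 bp
  [196,218): 22 bp
  [218,233): 15 bp
  [233,243): 10 bp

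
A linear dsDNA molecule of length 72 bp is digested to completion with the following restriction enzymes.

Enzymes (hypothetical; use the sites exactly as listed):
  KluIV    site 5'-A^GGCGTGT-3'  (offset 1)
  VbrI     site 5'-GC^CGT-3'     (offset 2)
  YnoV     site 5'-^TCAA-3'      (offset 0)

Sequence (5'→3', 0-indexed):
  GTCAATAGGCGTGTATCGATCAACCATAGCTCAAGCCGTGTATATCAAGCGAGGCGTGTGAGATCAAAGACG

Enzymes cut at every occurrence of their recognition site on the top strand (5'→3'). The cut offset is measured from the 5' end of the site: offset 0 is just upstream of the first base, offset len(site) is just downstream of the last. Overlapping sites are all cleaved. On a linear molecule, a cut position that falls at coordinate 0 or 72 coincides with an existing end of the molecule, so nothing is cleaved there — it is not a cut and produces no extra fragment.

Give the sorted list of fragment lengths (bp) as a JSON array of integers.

[1,6,6,8,8,9,11,11,12]

Per-enzyme occurrences:
  KluIV AGGCGTGT/1: at [6, 51] ⇒ [7, 52]
  VbrI GCCGT/2: at [34] ⇒ [36]
  YnoV TCAA/0: at [1, 19, 30, 44, 63] ⇒ [1, 19, 30, 44, 63]

All cut coordinates (distinct, sorted): [1, 7, 19, 30, 36, 44, 52, 63]

Fragments:
  [0,1): 1 bp
  [1,7): 6 bp
  [7,19): 12 bp
  [19,30): 11 bp
  [30,36): 6 bp
  [36,44): 8 bp
  [44,52): 8 bp
  [52,63): 11 bp
  [63,72): 9 bp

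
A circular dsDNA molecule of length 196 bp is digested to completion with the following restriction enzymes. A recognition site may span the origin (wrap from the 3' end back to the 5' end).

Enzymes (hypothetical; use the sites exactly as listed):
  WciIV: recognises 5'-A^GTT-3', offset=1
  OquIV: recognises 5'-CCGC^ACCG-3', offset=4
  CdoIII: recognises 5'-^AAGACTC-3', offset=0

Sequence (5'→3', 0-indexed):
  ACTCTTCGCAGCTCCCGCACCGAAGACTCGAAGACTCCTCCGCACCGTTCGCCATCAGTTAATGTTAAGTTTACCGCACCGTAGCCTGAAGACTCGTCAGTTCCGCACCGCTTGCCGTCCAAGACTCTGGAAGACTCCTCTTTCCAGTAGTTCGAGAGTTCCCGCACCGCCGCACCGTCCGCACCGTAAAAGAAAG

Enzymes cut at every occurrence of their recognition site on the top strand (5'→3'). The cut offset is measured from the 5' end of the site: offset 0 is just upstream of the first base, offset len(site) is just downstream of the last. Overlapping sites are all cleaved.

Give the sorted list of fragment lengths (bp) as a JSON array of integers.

[4,7,8,8,8,8,9,9,10,11,11,11,11,13,14,14,19,21]

Scan for sites:
  WciIV AGTT/1: at [56, 67, 98, 148, 156] ⇒ [57, 68, 99, 149, 157]
  OquIV CCGCACCG/4: at [14, 39, 73, 102, 161, 169, 178] ⇒ [18, 43, 77, 106, 165, 173, 182]
  CdoIII AAGACTC/0: at [22, 30, 88, 120, 130, 193] ⇒ [22, 30, 88, 120, 130, 193]

Pooled cuts: [18, 22, 30, 43, 57, 68, 77, 88, 99, 106, 120, 130, 149, 157, 165, 173, 182, 193]

Fragments:
  18→22: 4 bp
  22→30: 8 bp
  30→43: 13 bp
  43→57: 14 bp
  57→68: 11 bp
  68→77: 9 bp
  77→88: 11 bp
  88→99: 11 bp
  99→106: 7 bp
  106→120: 14 bp
  120→130: 10 bp
  130→149: 19 bp
  149→157: 8 bp
  157→165: 8 bp
  165→173: 8 bp
  173→182: 9 bp
  182→193: 11 bp
  193→18 (wrap): 196-193+18 = 21 bp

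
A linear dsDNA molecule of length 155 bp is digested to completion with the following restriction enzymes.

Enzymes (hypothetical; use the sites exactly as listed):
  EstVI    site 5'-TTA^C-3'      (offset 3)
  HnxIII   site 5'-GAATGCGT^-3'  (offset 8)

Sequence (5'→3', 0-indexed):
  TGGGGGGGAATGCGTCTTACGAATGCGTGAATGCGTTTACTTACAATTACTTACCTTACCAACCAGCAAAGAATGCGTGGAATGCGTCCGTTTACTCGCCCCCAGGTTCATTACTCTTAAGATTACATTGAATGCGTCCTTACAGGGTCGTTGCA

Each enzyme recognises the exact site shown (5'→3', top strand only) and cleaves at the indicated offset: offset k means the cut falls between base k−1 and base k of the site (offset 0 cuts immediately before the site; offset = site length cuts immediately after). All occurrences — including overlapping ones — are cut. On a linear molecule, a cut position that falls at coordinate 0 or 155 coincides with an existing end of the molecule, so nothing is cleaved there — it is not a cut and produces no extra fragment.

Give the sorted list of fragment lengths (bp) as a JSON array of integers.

Scan for sites:
  EstVI TTAC/3: at [16, 36, 40, 46, 50, 55, 91, 110, 122, 139] ⇒ [19, 39, 43, 49, 53, 58, 94, 113, 125, 142]
  HnxIII GAATGCGT/8: at [7, 20, 28, 70, 79, 129] ⇒ [15, 28, 36, 78, 87, 137]

Pooled cuts: [15, 19, 28, 36, 39, 43, 49, 53, 58, 78, 87, 94, 113, 125, 137, 142]

Fragments:
  [0,15): 15 bp
  [15,19): 4 bp
  [19,28): 9 bp
  [28,36): 8 bp
  [36,39): 3 bp
  [39,43): 4 bp
  [43,49): 6 bp
  [49,53): 4 bp
  [53,58): 5 bp
  [58,78): 20 bp
  [78,87): 9 bp
  [87,94): 7 bp
  [94,113): 19 bp
  [113,125): 12 bp
  [125,137): 12 bp
  [137,142): 5 bp
  [142,155): 13 bp

[3,4,4,4,5,5,6,7,8,9,9,12,12,13,15,19,20]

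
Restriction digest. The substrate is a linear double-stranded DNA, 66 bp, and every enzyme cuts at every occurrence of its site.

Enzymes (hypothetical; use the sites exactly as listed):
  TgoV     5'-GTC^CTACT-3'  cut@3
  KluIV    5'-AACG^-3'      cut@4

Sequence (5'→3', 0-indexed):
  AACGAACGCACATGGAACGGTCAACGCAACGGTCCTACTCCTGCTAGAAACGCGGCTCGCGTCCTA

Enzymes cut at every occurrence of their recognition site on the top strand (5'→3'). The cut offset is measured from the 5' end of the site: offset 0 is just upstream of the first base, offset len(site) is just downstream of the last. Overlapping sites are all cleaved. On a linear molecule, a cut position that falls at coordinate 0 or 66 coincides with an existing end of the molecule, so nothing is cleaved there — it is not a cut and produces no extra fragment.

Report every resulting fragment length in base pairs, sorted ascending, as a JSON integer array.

Site scan:
  TgoV (GTCCTACT, off=3): starts [31] → cuts [34]
  KluIV (AACG, off=4): starts [0, 4, 15, 22, 27, 48] → cuts [4, 8, 19, 26, 31, 52]

All cut coordinates (distinct, sorted): [4, 8, 19, 26, 31, 34, 52]

Fragments:
  [0,4): 4 bp
  [4,8): 4 bp
  [8,19): 11 bp
  [19,26): 7 bp
  [26,31): 5 bp
  [31,34): 3 bp
  [34,52): 18 bp
  [52,66): 14 bp

[3,4,4,5,7,11,14,18]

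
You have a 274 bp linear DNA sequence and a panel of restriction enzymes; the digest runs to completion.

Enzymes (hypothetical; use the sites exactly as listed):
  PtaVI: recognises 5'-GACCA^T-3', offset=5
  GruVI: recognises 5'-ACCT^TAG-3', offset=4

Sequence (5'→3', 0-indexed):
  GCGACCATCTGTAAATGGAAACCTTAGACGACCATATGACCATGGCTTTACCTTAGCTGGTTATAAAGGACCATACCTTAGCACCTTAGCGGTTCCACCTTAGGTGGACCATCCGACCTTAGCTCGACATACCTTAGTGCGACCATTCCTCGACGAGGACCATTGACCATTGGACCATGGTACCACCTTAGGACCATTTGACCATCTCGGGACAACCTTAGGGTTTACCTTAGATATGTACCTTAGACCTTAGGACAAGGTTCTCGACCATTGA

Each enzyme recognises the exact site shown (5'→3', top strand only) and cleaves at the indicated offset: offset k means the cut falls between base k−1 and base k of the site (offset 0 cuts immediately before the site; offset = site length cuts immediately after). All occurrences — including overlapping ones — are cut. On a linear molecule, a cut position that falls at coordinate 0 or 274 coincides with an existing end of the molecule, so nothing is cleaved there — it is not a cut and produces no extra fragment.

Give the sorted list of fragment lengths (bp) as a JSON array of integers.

[4,5,7,7,7,8,8,8,8,8,8,10,11,11,11,11,12,13,14,14,15,17,17,20,20]

Scan for sites:
  PtaVI (GACCAT, off=5): starts [2, 29, 37, 68, 106, 140, 157, 164, 172, 191, 199, 265] → cuts [7, 34, 42, 73, 111, 145, 162, 169, 177, 196, 204, 270]
  GruVI (ACCTTAG, off=4): starts [20, 49, 74, 82, 96, 115, 130, 184, 214, 226, 239, 246] → cuts [24, 53, 78, 86, 100, 119, 134, 188, 218, 230, 243, 250]

Pooled cuts: [7, 24, 34, 42, 53, 73, 78, 86, 100, 111, 119, 134, 145, 162, 169, 177, 188, 196, 204, 218, 230, 243, 250, 270]

Fragments:
  [0,7): 7 bp
  [7,24): 17 bp
  [24,34): 10 bp
  [34,42): 8 bp
  [42,53): 11 bp
  [53,73): 20 bp
  [73,78): 5 bp
  [78,86): 8 bp
  [86,100): 14 bp
  [100,111): 11 bp
  [111,119): 8 bp
  [119,134): 15 bp
  [134,145): 11 bp
  [145,162): 17 bp
  [162,169): 7 bp
  [169,177): 8 bp
  [177,188): 11 bp
  [188,196): 8 bp
  [196,204): 8 bp
  [204,218): 14 bp
  [218,230): 12 bp
  [230,243): 13 bp
  [243,250): 7 bp
  [250,270): 20 bp
  [270,274): 4 bp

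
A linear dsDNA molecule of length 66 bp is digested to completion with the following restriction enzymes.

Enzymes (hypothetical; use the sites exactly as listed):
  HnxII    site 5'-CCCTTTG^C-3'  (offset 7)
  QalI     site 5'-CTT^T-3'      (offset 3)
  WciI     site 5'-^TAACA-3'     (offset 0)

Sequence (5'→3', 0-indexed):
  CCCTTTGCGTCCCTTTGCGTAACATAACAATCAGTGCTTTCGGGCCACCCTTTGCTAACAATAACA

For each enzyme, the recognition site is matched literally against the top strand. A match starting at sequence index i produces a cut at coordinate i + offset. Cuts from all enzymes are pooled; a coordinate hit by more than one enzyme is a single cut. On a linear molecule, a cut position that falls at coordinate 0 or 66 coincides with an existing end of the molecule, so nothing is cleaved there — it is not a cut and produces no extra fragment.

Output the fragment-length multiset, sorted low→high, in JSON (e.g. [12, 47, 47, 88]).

[1,2,2,2,2,5,5,5,6,8,13,15]

Scan for sites:
  HnxII (CCCTTTGC, off=7): starts [0, 10, 47] → cuts [7, 17, 54]
  QalI (CTTT, off=3): starts [2, 12, 36, 49] → cuts [5, 15, 39, 52]
  WciI (TAACA, off=0): starts [19, 24, 55, 61] → cuts [19, 24, 55, 61]

All cut coordinates (distinct, sorted): [5, 7, 15, 17, 19, 24, 39, 52, 54, 55, 61]

Fragments:
  [0,5): 5 bp
  [5,7): 2 bp
  [7,15): 8 bp
  [15,17): 2 bp
  [17,19): 2 bp
  [19,24): 5 bp
  [24,39): 15 bp
  [39,52): 13 bp
  [52,54): 2 bp
  [54,55): 1 bp
  [55,61): 6 bp
  [61,66): 5 bp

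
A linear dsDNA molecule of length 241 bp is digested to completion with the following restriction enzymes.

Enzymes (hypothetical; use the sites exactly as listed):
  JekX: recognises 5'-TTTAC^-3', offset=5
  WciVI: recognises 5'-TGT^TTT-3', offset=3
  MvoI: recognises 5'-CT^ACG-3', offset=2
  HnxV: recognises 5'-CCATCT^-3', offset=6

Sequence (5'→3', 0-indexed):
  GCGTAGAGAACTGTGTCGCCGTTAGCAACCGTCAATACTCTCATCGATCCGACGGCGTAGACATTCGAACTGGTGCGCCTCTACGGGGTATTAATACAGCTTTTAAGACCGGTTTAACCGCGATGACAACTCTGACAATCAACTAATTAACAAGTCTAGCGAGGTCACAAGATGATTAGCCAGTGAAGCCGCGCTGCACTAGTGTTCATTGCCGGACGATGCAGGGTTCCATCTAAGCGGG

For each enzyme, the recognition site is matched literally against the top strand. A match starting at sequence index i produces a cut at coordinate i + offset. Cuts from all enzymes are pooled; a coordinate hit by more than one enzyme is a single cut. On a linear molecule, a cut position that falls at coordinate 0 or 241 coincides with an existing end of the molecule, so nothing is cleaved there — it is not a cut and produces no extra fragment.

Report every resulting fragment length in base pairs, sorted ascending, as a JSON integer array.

[7,82,152]

Per-enzyme occurrences:
  JekX (TTTAC, off=5): no sites
  WciVI (TGTTTT, off=3): no sites
  MvoI CTACG/2: at [80] ⇒ [82]
  HnxV CCATCT/6: at [228] ⇒ [234]

Pooled cuts: [82, 234]

Fragments:
  [0,82): 82 bp
  [82,234): 152 bp
  [234,241): 7 bp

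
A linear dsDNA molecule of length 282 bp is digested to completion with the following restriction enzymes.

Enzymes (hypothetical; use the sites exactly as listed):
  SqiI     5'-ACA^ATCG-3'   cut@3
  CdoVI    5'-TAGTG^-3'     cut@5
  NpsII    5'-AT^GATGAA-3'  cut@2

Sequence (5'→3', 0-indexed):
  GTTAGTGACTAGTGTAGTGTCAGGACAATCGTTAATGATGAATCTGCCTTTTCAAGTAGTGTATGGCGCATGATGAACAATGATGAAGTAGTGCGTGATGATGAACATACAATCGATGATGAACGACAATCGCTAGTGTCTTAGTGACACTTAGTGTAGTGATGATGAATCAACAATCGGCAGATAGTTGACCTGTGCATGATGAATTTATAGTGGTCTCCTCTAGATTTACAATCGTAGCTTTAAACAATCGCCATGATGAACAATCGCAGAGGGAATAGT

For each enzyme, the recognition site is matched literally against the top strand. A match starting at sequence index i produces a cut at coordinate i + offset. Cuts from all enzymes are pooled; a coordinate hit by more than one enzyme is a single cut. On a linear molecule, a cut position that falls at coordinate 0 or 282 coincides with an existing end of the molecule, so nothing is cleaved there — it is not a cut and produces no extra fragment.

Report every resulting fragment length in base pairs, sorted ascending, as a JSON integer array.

[2,5,5,6,6,7,7,8,8,8,8,9,10,10,10,10,11,12,12,12,15,16,17,18,25,25]

Scan for sites:
  SqiI (ACAATCG, off=3): starts [24, 108, 125, 172, 230, 246, 262] → cuts [27, 111, 128, 175, 233, 249, 265]
  CdoVI (TAGTG, off=5): starts [2, 9, 14, 56, 88, 133, 141, 151, 156, 210] → cuts [7, 14, 19, 61, 93, 138, 146, 156, 161, 215]
  NpsII (ATGATGAA, off=2): starts [34, 69, 79, 97, 115, 161, 198, 255] → cuts [36, 71, 81, 99, 117, 163, 200, 257]

All cut coordinates (distinct, sorted): [7, 14, 19, 27, 36, 61, 71, 81, 93, 99, 111, 117, 128, 138, 146, 156, 161, 163, 175, 200, 215, 233, 249, 257, 265]

Fragments:
  [0,7): 7 bp
  [7,14): 7 bp
  [14,19): 5 bp
  [19,27): 8 bp
  [27,36): 9 bp
  [36,61): 25 bp
  [61,71): 10 bp
  [71,81): 10 bp
  [81,93): 12 bp
  [93,99): 6 bp
  [99,111): 12 bp
  [111,117): 6 bp
  [117,128): 11 bp
  [128,138): 10 bp
  [138,146): 8 bp
  [146,156): 10 bp
  [156,161): 5 bp
  [161,163): 2 bp
  [163,175): 12 bp
  [175,200): 25 bp
  [200,215): 15 bp
  [215,233): 18 bp
  [233,249): 16 bp
  [249,257): 8 bp
  [257,265): 8 bp
  [265,282): 17 bp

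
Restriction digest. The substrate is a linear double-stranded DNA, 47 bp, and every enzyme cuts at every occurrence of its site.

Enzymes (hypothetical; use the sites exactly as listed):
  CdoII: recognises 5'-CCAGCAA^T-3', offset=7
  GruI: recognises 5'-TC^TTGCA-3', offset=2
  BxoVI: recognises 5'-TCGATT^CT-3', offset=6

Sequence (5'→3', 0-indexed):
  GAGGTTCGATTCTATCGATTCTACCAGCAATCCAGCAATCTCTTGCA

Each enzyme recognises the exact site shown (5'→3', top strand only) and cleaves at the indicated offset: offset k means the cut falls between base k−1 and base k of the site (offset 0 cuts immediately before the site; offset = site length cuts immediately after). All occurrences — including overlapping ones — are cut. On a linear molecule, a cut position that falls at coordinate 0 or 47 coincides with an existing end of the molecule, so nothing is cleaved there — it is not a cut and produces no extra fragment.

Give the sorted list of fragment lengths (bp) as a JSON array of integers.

[4,5,8,9,10,11]

Site scan:
  CdoII (CCAGCAAT, off=7): starts [23, 31] → cuts [30, 38]
  GruI (TCTTGCA, off=2): starts [40] → cuts [42]
  BxoVI (TCGATTCT, off=6): starts [5, 14] → cuts [11, 20]

All cut coordinates (distinct, sorted): [11, 20, 30, 38, 42]

Fragment lengths:
  [0,11): 11 bp
  [11,20): 9 bp
  [20,30): 10 bp
  [30,38): 8 bp
  [38,42): 4 bp
  [42,47): 5 bp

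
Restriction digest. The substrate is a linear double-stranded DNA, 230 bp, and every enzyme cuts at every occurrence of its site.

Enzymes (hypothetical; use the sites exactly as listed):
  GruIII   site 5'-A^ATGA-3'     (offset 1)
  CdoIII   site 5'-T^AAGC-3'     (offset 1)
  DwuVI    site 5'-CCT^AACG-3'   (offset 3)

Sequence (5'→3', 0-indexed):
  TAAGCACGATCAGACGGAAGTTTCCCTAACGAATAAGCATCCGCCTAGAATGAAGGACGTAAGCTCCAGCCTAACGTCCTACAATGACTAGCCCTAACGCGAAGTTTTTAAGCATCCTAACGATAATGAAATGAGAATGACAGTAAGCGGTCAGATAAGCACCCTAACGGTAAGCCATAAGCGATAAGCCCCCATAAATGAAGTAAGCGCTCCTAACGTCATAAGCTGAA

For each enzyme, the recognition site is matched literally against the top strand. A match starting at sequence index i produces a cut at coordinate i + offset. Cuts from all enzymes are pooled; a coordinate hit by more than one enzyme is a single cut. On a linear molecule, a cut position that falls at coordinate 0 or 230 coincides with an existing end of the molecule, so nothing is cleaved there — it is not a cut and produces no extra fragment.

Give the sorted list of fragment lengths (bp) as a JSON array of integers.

Site scan:
  GruIII (AATGA, off=1): starts [48, 82, 124, 129, 135, 196] → cuts [49, 83, 125, 130, 136, 197]
  CdoIII (TAAGC, off=1): starts [0, 33, 59, 108, 143, 155, 170, 177, 184, 203, 221] → cuts [1, 34, 60, 109, 144, 156, 171, 178, 185, 204, 222]
  DwuVI (CCTAACG, off=3): starts [24, 69, 92, 115, 162, 211] → cuts [27, 72, 95, 118, 165, 214]

All cut coordinates (distinct, sorted): [1, 27, 34, 49, 60, 72, 83, 95, 109, 118, 125, 130, 136, 144, 156, 165, 171, 178, 185, 197, 204, 214, 222]

Fragments:
  [0,1): 1 bp
  [1,27): 26 bp
  [27,34): 7 bp
  [34,49): 15 bp
  [49,60): 11 bp
  [60,72): 12 bp
  [72,83): 11 bp
  [83,95): 12 bp
  [95,109): 14 bp
  [109,118): 9 bp
  [118,125): 7 bp
  [125,130): 5 bp
  [130,136): 6 bp
  [136,144): 8 bp
  [144,156): 12 bp
  [156,165): 9 bp
  [165,171): 6 bp
  [171,178): 7 bp
  [178,185): 7 bp
  [185,197): 12 bp
  [197,204): 7 bp
  [204,214): 10 bp
  [214,222): 8 bp
  [222,230): 8 bp

[1,5,6,6,7,7,7,7,7,8,8,8,9,9,10,11,11,12,12,12,12,14,15,26]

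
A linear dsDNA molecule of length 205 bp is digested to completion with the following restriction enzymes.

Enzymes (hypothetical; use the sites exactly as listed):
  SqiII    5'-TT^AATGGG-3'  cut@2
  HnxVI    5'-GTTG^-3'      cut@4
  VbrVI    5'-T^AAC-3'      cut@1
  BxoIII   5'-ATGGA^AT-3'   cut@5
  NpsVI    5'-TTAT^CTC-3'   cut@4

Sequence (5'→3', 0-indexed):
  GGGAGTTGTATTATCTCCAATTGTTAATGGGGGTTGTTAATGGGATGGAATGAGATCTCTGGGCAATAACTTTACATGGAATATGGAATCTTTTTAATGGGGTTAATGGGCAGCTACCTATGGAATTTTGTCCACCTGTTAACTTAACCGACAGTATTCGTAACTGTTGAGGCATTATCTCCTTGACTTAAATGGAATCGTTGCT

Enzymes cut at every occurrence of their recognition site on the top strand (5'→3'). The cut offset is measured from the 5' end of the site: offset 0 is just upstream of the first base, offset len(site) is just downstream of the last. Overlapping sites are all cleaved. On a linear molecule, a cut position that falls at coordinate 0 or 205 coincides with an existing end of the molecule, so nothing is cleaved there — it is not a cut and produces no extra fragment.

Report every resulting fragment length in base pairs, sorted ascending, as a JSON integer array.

[2,2,5,6,7,7,8,8,8,9,9,11,11,11,13,16,16,18,18,20]

Site scan:
  SqiII (TTAATGGG, off=2): starts [23, 36, 93, 102] → cuts [25, 38, 95, 104]
  HnxVI (GTTG, off=4): starts [4, 32, 165, 199] → cuts [8, 36, 169, 203]
  VbrVI (TAAC, off=1): starts [66, 139, 144, 160] → cuts [67, 140, 145, 161]
  BxoIII (ATGGAAT, off=5): starts [44, 75, 82, 119, 191] → cuts [49, 80, 87, 124, 196]
  NpsVI (TTATCTC, off=4): starts [10, 174] → cuts [14, 178]

Pooled cuts: [8, 14, 25, 36, 38, 49, 67, 80, 87, 95, 104, 124, 140, 145, 161, 169, 178, 196, 203]

Fragments:
  [0,8): 8 bp
  [8,14): 6 bp
  [14,25): 11 bp
  [25,36): 11 bp
  [36,38): 2 bp
  [38,49): 11 bp
  [49,67): 18 bp
  [67,80): 13 bp
  [80,87): 7 bp
  [87,95): 8 bp
  [95,104): 9 bp
  [104,124): 20 bp
  [124,140): 16 bp
  [140,145): 5 bp
  [145,161): 16 bp
  [161,169): 8 bp
  [169,178): 9 bp
  [178,196): 18 bp
  [196,203): 7 bp
  [203,205): 2 bp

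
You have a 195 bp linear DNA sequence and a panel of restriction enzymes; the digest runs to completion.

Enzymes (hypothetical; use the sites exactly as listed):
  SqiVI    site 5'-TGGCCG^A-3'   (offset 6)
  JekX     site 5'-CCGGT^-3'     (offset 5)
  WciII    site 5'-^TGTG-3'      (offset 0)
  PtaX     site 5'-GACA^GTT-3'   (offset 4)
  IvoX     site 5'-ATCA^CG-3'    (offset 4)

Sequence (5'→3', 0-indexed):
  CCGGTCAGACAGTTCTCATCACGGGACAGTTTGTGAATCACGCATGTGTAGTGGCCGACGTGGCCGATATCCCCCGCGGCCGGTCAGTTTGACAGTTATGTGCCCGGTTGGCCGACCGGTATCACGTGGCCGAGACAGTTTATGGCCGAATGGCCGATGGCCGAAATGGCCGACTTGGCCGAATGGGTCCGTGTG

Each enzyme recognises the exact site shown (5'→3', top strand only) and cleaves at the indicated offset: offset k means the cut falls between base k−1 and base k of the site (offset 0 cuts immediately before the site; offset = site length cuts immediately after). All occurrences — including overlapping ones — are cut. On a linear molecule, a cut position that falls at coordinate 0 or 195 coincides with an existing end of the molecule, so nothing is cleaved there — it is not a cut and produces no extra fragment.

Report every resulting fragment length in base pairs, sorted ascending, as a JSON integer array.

Per-enzyme occurrences:
  SqiVI (TGGCCGA, off=6): starts [51, 60, 108, 126, 142, 150, 157, 166, 175] → cuts [57, 66, 114, 132, 148, 156, 163, 172, 181]
  JekX (CCGGT, off=5): starts [0, 79, 103, 115] → cuts [5, 84, 108, 120]
  WciII (TGTG, off=0): starts [31, 44, 98, 191] → cuts [31, 44, 98, 191]
  PtaX (GACAGTT, off=4): starts [7, 24, 90, 133] → cuts [11, 28, 94, 137]
  IvoX (ATCACG, off=4): starts [17, 36, 120] → cuts [21, 40, 124]

All cut coordinates (distinct, sorted): [5, 11, 21, 28, 31, 40, 44, 57, 66, 84, 94, 98, 108, 114, 120, 124, 132, 137, 148, 156, 163, 172, 181, 191]

Fragments:
  [0,5): 5 bp
  [5,11): 6 bp
  [11,21): 10 bp
  [21,28): 7 bp
  [28,31): 3 bp
  [31,40): 9 bp
  [40,44): 4 bp
  [44,57): 13 bp
  [57,66): 9 bp
  [66,84): 18 bp
  [84,94): 10 bp
  [94,98): 4 bp
  [98,108): 10 bp
  [108,114): 6 bp
  [114,120): 6 bp
  [120,124): 4 bp
  [124,132): 8 bp
  [132,137): 5 bp
  [137,148): 11 bp
  [148,156): 8 bp
  [156,163): 7 bp
  [163,172): 9 bp
  [172,181): 9 bp
  [181,191): 10 bp
  [191,195): 4 bp

[3,4,4,4,4,5,5,6,6,6,7,7,8,8,9,9,9,9,10,10,10,10,11,13,18]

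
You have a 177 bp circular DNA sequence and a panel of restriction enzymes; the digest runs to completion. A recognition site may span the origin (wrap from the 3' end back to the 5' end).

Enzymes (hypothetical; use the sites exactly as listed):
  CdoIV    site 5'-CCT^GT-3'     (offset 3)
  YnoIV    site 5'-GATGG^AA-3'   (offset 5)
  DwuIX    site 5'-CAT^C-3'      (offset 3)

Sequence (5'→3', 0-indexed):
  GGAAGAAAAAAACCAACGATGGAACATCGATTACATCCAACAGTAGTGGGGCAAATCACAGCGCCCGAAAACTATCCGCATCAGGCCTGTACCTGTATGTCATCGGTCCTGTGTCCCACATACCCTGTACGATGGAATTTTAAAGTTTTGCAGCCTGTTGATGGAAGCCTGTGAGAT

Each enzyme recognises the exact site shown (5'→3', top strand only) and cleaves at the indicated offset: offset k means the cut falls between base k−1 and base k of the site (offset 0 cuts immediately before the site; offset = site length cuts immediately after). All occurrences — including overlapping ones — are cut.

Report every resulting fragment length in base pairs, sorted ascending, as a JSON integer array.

Site scan:
  CdoIV (CCTGT, off=3): starts [85, 91, 107, 123, 153, 167] → cuts [88, 94, 110, 126, 156, 170]
  YnoIV (GATGGAA, off=5): starts [17, 130, 159, 174] → cuts [2, 22, 135, 164]
  DwuIX (CATC, off=3): starts [24, 33, 78, 100] → cuts [27, 36, 81, 103]

All cut coordinates (distinct, sorted): [2, 22, 27, 36, 81, 88, 94, 103, 110, 126, 135, 156, 164, 170]

Fragments:
  2→22: 20 bp
  22→27: 5 bp
  27→36: 9 bp
  36→81: 45 bp
  81→88: 7 bp
  88→94: 6 bp
  94→103: 9 bp
  103→110: 7 bp
  110→126: 16 bp
  126→135: 9 bp
  135→156: 21 bp
  156→164: 8 bp
  164→170: 6 bp
  170→2 (wrap): 177-170+2 = 9 bp

[5,6,6,7,7,8,9,9,9,9,16,20,21,45]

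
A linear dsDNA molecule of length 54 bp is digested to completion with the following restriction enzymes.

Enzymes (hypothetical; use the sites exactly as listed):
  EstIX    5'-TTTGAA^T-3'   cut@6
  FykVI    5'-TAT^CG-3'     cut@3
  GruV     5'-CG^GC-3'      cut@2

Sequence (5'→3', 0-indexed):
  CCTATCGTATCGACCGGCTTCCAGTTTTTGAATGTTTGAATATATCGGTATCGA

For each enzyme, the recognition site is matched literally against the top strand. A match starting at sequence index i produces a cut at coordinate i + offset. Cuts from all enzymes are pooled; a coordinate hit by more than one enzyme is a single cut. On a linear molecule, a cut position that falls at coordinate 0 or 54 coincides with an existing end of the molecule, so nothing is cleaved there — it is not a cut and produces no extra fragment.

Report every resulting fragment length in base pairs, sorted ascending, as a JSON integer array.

[3,5,5,5,6,6,8,16]

Site scan:
  EstIX (TTTGAAT, off=6): starts [26, 34] → cuts [32, 40]
  FykVI (TATCG, off=3): starts [2, 7, 42, 48] → cuts [5, 10, 45, 51]
  GruV (CGGC, off=2): starts [14] → cuts [16]

All cut coordinates (distinct, sorted): [5, 10, 16, 32, 40, 45, 51]

Fragment lengths:
  [0,5): 5 bp
  [5,10): 5 bp
  [10,16): 6 bp
  [16,32): 16 bp
  [32,40): 8 bp
  [40,45): 5 bp
  [45,51): 6 bp
  [51,54): 3 bp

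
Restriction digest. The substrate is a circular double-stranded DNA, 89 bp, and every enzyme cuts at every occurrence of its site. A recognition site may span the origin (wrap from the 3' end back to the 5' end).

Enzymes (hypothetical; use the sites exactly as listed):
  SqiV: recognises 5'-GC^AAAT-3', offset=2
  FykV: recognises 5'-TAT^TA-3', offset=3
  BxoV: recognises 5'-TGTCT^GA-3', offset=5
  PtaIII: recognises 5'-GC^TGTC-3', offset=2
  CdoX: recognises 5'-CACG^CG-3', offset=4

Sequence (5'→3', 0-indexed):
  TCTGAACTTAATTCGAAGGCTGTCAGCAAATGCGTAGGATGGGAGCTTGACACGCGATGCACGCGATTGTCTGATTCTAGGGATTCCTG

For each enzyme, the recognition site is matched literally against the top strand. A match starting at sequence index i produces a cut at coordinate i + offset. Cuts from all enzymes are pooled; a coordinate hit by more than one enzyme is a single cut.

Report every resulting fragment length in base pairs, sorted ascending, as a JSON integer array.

[7,9,9,17,20,27]

Per-enzyme occurrences:
  SqiV GCAAAT/2: at [25] ⇒ [27]
  FykV (TATTA, off=3): no sites
  BxoV TGTCTGA/5: at [67, 87] ⇒ [3, 72]
  PtaIII GCTGTC/2: at [18] ⇒ [20]
  CdoX CACGCG/4: at [50, 59] ⇒ [54, 63]

All cut coordinates (distinct, sorted): [3, 20, 27, 54, 63, 72]

Fragments:
  3→20: 17 bp
  20→27: 7 bp
  27→54: 27 bp
  54→63: 9 bp
  63→72: 9 bp
  72→3 (wrap): 89-72+3 = 20 bp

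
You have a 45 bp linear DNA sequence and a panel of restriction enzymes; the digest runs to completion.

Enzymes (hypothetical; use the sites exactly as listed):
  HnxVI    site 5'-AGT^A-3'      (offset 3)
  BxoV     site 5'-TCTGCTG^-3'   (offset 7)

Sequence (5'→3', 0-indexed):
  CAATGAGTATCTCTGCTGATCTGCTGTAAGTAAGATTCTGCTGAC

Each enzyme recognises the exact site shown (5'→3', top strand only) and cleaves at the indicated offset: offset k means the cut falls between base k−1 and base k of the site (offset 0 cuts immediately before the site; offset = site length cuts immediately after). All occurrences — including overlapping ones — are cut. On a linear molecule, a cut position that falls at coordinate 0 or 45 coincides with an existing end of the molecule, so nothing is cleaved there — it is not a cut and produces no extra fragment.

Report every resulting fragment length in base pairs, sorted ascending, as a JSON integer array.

Site scan:
  HnxVI AGTA/3: at [5, 28] ⇒ [8, 31]
  BxoV TCTGCTG/7: at [11, 19, 36] ⇒ [18, 26, 43]

All cut coordinates (distinct, sorted): [8, 18, 26, 31, 43]

Fragment lengths:
  [0,8): 8 bp
  [8,18): 10 bp
  [18,26): 8 bp
  [26,31): 5 bp
  [31,43): 12 bp
  [43,45): 2 bp

[2,5,8,8,10,12]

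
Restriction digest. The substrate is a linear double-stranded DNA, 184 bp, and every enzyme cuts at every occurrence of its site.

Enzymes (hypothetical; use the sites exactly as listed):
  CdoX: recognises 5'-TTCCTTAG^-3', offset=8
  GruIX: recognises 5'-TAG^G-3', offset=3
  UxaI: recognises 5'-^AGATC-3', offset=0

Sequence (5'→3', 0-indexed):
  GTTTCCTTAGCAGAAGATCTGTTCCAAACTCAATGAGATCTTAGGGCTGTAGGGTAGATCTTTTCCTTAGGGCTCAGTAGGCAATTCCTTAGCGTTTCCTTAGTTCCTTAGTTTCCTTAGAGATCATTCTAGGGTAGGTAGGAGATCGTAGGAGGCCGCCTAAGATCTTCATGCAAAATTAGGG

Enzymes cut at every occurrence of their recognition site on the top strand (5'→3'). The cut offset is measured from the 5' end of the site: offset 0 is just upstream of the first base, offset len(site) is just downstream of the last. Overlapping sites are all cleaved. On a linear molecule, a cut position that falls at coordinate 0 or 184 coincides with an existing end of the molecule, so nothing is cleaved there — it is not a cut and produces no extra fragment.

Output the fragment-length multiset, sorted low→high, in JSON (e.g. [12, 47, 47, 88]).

Site scan:
  CdoX TTCCTTAG/8: at [2, 62, 84, 95, 103, 112] ⇒ [10, 70, 92, 103, 111, 120]
  GruIX TAGG/3: at [41, 49, 67, 77, 129, 134, 138, 148, 179] ⇒ [44, 52, 70, 80, 132, 137, 141, 151, 182]
  UxaI AGATC/0: at [14, 35, 55, 120, 142, 162] ⇒ [14, 35, 55, 120, 142, 162]

Pooled cuts: [10, 14, 35, 44, 52, 55, 70, 80, 92, 103, 111, 120, 132, 137, 141, 142, 151, 162, 182]

Fragments:
  [0,10): 10 bp
  [10,14): 4 bp
  [14,35): 21 bp
  [35,44): 9 bp
  [44,52): 8 bp
  [52,55): 3 bp
  [55,70): 15 bp
  [70,80): 10 bp
  [80,92): 12 bp
  [92,103): 11 bp
  [103,111): 8 bp
  [111,120): 9 bp
  [120,132): 12 bp
  [132,137): 5 bp
  [137,141): 4 bp
  [141,142): 1 bp
  [142,151): 9 bp
  [151,162): 11 bp
  [162,182): 20 bp
  [182,184): 2 bp

[1,2,3,4,4,5,8,8,9,9,9,10,10,11,11,12,12,15,20,21]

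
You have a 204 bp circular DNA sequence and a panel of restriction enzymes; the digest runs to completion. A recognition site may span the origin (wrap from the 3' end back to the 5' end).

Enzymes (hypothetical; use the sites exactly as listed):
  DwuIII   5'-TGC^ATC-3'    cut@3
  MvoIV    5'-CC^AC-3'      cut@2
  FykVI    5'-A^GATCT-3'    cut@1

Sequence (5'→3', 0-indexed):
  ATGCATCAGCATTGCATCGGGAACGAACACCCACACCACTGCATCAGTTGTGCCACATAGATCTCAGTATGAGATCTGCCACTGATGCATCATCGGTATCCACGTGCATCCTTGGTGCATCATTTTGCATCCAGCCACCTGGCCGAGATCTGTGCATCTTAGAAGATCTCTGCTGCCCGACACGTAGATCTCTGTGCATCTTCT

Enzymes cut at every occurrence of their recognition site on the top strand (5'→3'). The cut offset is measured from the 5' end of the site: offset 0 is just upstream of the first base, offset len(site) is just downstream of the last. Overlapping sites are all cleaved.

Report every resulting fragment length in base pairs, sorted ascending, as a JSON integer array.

[5,5,5,6,8,8,8,9,9,10,10,11,11,11,11,12,13,13,17,22]

Per-enzyme occurrences:
  DwuIII (TGCATC, off=3): starts [1, 12, 39, 85, 104, 115, 125, 152, 194] → cuts [4, 15, 42, 88, 107, 118, 128, 155, 197]
  MvoIV (CCAC, off=2): starts [30, 35, 52, 78, 99, 134] → cuts [32, 37, 54, 80, 101, 136]
  FykVI (AGATCT, off=1): starts [58, 71, 145, 163, 185] → cuts [59, 72, 146, 164, 186]

Pooled cuts: [4, 15, 32, 37, 42, 54, 59, 72, 80, 88, 101, 107, 118, 128, 136, 146, 155, 164, 186, 197]

Fragments:
  4→15: 11 bp
  15→32: 17 bp
  32→37: 5 bp
  37→42: 5 bp
  42→54: 12 bp
  54→59: 5 bp
  59→72: 13 bp
  72→80: 8 bp
  80→88: 8 bp
  88→101: 13 bp
  101→107: 6 bp
  107→118: 11 bp
  118→128: 10 bp
  128→136: 8 bp
  136→146: 10 bp
  146→155: 9 bp
  155→164: 9 bp
  164→186: 22 bp
  186→197: 11 bp
  197→4 (wrap): 204-197+4 = 11 bp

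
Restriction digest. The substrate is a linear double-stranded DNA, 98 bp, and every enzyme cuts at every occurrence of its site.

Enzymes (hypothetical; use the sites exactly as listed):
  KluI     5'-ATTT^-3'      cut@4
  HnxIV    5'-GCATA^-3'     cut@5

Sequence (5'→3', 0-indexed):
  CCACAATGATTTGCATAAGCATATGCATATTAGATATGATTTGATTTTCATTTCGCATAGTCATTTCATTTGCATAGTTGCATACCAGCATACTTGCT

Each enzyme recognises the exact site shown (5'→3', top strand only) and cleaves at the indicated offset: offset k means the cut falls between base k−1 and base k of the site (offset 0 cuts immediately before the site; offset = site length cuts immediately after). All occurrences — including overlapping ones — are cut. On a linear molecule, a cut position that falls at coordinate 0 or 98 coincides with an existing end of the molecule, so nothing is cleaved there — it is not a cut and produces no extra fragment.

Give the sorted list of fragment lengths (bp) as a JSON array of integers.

[5,5,5,5,6,6,6,6,6,7,8,8,12,13]

Scan for sites:
  KluI (ATTT, off=4): starts [8, 38, 43, 49, 62, 67] → cuts [12, 42, 47, 53, 66, 71]
  HnxIV (GCATA, off=5): starts [12, 18, 24, 54, 71, 79, 87] → cuts [17, 23, 29, 59, 76, 84, 92]

All cut coordinates (distinct, sorted): [12, 17, 23, 29, 42, 47, 53, 59, 66, 71, 76, 84, 92]

Fragment lengths:
  [0,12): 12 bp
  [12,17): 5 bp
  [17,23): 6 bp
  [23,29): 6 bp
  [29,42): 13 bp
  [42,47): 5 bp
  [47,53): 6 bp
  [53,59): 6 bp
  [59,66): 7 bp
  [66,71): 5 bp
  [71,76): 5 bp
  [76,84): 8 bp
  [84,92): 8 bp
  [92,98): 6 bp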